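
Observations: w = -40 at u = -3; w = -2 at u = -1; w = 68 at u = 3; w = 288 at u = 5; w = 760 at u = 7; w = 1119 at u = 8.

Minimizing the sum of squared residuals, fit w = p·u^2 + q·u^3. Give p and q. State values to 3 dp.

Normal-equation sums: Σu^2·u^2 = 7285, Σu^2·u^3 = 52699, Σu^3·u^3 = 396877.
Moment sums: Σu^2·w = 116306, Σu^3·w = 872526.
AᵀA·[p, q]ᵀ = Aᵀw becomes [[7285, 52699]; [52699, 396877]]·[p, q]ᵀ = [116306, 872526]ᵀ.
Determinant 7285·396877 − 52699² = 114064344.
p = (116306·396877 − 52699·872526)/114064344 = 22241086/14258043; q = (7285·872526 − 52699·116306)/114064344 = 28392752/14258043.

p = 1.560, q = 1.991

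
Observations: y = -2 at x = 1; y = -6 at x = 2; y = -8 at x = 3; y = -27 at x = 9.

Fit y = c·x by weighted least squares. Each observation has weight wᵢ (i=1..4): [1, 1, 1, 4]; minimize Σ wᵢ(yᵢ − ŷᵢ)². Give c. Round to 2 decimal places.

c = -2.99

With design matrix A, AᵀWA = [[338]] and AᵀWy = [-1010]ᵀ.
Hence c = -1010 / 338 ≈ -2.98817.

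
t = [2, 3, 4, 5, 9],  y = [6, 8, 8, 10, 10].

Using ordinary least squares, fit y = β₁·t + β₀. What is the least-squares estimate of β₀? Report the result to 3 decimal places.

Sums needed: Σt·t = 135, Σt = 23, Σ1 = 5.
For Mᵀy: Σt·y = 208, Σy = 42.
So MᵀM·[β₁, β₀]ᵀ = Mᵀy: [[135, 23]; [23, 5]]·[β₁, β₀]ᵀ = [208, 42]ᵀ.
Δ = 135·5 − 23² = 146.
β₁ = (208·5 − 23·42)/146 = 37/73; β₀ = (135·42 − 23·208)/146 = 443/73.

β₀ = 6.068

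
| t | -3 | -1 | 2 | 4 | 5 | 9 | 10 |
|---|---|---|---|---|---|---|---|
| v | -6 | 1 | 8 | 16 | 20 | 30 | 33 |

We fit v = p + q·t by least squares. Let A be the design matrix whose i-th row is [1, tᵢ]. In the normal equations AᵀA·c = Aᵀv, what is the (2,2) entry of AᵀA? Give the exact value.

Row 2 ↔ basis t, column 2 ↔ basis t, so (AᵀA)_{2,2} = Σᵢ (t)·(t) = (-3)·(-3) + (-1)·(-1) + (2)·(2) + (4)·(4) + (5)·(5) + (9)·(9) + (10)·(10) = 236.

236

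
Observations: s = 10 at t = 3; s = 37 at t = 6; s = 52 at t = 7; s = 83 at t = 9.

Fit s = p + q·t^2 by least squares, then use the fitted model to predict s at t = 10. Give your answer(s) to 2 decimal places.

ŝ = 102.75

From the data, Σ1 = 4, Σt^2 = 175, Σt^2·t^2 = 10339.
And Σs = 182, Σt^2·s = 10693.
So AᵀA·[p, q]ᵀ = Aᵀs: [[4, 175]; [175, 10339]]·[p, q]ᵀ = [182, 10693]ᵀ.
Δ = 4·10339 − 175² = 10731.
p = (182·10339 − 175·10693)/10731 = 1489/1533; q = (4·10693 − 175·182)/10731 = 10922/10731.
At t = 10: ŝ = (1489/1533)·(1) + (10922/10731)·(100) = 367541/3577.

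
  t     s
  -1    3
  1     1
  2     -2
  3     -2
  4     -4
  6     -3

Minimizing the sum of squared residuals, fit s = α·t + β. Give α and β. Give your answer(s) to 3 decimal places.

Forming MᵀM = [[67, 15]; [15, 6]] and Mᵀs = [-46, -7]ᵀ gives MᵀM·[α, β]ᵀ = Mᵀs.
det = 67·6 − 15² = 177.
α = ((-46)·6 − 15·(-7))/177 = -57/59; β = (67·(-7) − 15·(-46))/177 = 221/177.

α = -0.966, β = 1.249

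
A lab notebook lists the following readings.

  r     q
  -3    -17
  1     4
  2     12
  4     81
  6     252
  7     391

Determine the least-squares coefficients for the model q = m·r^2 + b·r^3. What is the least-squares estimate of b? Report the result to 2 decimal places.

Forming XᵀX = [[4051, 25397]; [25397, 169195]] and Xᵀq = [29426, 194288]ᵀ gives XᵀX·[m, b]ᵀ = Xᵀq.
Determinant 4051·169195 − 25397² = 40401336.
m = (29426·169195 − 25397·194288)/40401336 = 22199867/20200668; b = (4051·194288 − 25397·29426)/40401336 = 19864283/20200668.

b = 0.98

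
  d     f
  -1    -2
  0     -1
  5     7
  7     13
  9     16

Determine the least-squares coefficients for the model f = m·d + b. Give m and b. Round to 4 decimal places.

Forming MᵀM = [[156, 20]; [20, 5]] and Mᵀf = [272, 33]ᵀ gives MᵀM·[m, b]ᵀ = Mᵀf.
Δ = 156·5 − 20² = 380.
m = (272·5 − 20·33)/380 = 35/19; b = (156·33 − 20·272)/380 = -73/95.

m = 1.8421, b = -0.7684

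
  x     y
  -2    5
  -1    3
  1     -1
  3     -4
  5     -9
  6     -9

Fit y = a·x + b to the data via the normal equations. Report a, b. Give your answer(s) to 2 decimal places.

Entries of AᵀA: Σx·x = 76, Σx = 12, Σ1 = 6.
And Σx·y = -125, Σy = -15.
det = 76·6 − 12² = 312.
a = ((-125)·6 − 12·(-15))/312 = -95/52; b = (76·(-15) − 12·(-125))/312 = 15/13.

a = -1.83, b = 1.15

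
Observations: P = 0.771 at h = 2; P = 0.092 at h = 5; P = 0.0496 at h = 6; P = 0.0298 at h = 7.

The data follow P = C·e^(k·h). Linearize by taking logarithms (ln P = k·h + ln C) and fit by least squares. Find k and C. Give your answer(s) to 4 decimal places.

k = -0.6607, C = 2.7534

Let Y = ln P. Fitting Y = k·h + ln C by least squares:
Σh = 20.0000, Σ(h)² = 114.0000, Σln P = -9.1630, Σh·ln P = -55.0653.
Equations: 114.0000·k + 20.0000·ln C = -55.0653;  20.0000·k + 4·ln C = -9.1630.
Slope k = (n·Σh·ln P − Σh·Σln P)/(n·Σ(h)² − (Σh)²) = (4·-55.0653 − 20.0000·-9.1630)/56.0000 = -0.66072; ln C = (Σln P − k·Σh)/n = 1.01283, so C = exp(1.01283) = 2.75338.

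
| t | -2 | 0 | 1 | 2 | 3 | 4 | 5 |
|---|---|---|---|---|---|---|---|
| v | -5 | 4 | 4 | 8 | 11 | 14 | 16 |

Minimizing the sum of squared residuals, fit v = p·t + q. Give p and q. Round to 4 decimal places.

p = 2.9385, q = 1.9713

Compute the Gram sums: Σt·t = 59, Σt = 13, Σ1 = 7.
For Mᵀv: Σt·v = 199, Σv = 52.
So MᵀM·[p, q]ᵀ = Mᵀv: [[59, 13]; [13, 7]]·[p, q]ᵀ = [199, 52]ᵀ.
Determinant 59·7 − 13² = 244.
p = (199·7 − 13·52)/244 = 717/244; q = (59·52 − 13·199)/244 = 481/244.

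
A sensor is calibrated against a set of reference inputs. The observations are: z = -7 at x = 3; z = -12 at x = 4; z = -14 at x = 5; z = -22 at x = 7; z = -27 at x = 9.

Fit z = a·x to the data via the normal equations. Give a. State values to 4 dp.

Setting ∂/∂a … = 0 gives: 180·a = -536.
a = (-536)/180 = -2.97778.

a = -2.9778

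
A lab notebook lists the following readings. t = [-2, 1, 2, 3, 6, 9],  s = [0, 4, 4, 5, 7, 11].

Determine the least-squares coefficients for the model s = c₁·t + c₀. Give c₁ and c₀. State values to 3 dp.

c₁ = 0.933, c₀ = 2.212

AᵀA·[c₁, c₀]ᵀ = Aᵀs reads: 135·c₁ + 19·c₀ = 168;  19·c₁ + 6·c₀ = 31.
Determinant 135·6 − 19² = 449.
c₁ = (168·6 − 19·31)/449 = 419/449; c₀ = (135·31 − 19·168)/449 = 993/449.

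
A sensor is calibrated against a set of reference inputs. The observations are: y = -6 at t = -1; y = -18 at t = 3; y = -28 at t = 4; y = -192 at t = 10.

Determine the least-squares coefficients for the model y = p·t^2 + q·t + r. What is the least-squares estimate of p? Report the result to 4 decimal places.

From the data, Σt^2·t^2 = 10338, Σt^2·t = 1090, Σt^2 = 126, Σt·t = 126, Σt = 16, Σ1 = 4.
Moment sums: Σt^2·y = -19816, Σt·y = -2080, Σy = -244.
Normal equations: [[10338, 1090, 126]; [1090, 126, 16]; [126, 16, 4]]·[p, q, r]ᵀ = [-19816, -2080, -244]ᵀ.
Row-reducing yields p = -52558/25741, q = 38402/25741, r = -68232/25741.

p = -2.0418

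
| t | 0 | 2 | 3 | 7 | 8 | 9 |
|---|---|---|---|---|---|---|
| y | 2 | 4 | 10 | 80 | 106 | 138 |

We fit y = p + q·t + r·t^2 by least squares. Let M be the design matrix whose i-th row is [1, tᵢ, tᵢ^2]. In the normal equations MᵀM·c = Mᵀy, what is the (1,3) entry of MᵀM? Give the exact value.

Row 1 ↔ basis 1, column 3 ↔ basis t^2, so (MᵀM)_{1,3} = Σᵢ t^2 = (1)·(0) + (1)·(4) + (1)·(9) + (1)·(49) + (1)·(64) + (1)·(81) = 207.

207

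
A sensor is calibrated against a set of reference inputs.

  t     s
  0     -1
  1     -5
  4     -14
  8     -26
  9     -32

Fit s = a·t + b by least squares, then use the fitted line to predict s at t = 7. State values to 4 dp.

ŝ = -24.1258

Compute the Gram sums: Σt·t = 162, Σt = 22, Σ1 = 5.
And Σt·s = -557, Σs = -78.
MᵀM·[a, b]ᵀ = Mᵀs becomes [[162, 22]; [22, 5]]·[a, b]ᵀ = [-557, -78]ᵀ.
Δ = 162·5 − 22² = 326.
a = ((-557)·5 − 22·(-78))/326 = -1069/326; b = (162·(-78) − 22·(-557))/326 = -191/163.
At t = 7: ŝ = (-1069/326)·(7) + (-191/163)·(1) = -7865/326.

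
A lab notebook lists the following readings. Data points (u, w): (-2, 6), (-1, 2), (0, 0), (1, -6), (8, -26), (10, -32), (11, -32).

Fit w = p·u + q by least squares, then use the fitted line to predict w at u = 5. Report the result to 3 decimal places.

Normal-equation sums: Σu·u = 291, Σu = 27, Σ1 = 7.
For Aᵀw: Σu·w = -900, Σw = -88.
AᵀA·[p, q]ᵀ = Aᵀw becomes [[291, 27]; [27, 7]]·[p, q]ᵀ = [-900, -88]ᵀ.
Determinant 291·7 − 27² = 1308.
p = ((-900)·7 − 27·(-88))/1308 = -3; q = (291·(-88) − 27·(-900))/1308 = -1.
At u = 5: ŵ = (-3)·(5) + (-1)·(1) = -16.

ŵ = -16.000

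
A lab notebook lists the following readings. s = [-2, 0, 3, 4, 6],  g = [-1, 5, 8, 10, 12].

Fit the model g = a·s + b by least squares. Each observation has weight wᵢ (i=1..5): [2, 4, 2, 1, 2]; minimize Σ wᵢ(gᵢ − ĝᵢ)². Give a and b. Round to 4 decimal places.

Normal-equation sums: Σwᵢ·s·s = 114, Σwᵢ·s = 18, Σwᵢ·1 = 11.
And Σwᵢ·s·g = 236, Σwᵢ·g = 68.
MᵀWM·[a, b]ᵀ = MᵀWg becomes [[114, 18]; [18, 11]]·[a, b]ᵀ = [236, 68]ᵀ.
Eliminating b: 11·(row 1) − 18·(row 2) gives 930·a = 11·236 − 18·68 = 1372, so a = 686/465.
Then b = (68 − 18·(686/465))/11 = 584/155.

a = 1.4753, b = 3.7677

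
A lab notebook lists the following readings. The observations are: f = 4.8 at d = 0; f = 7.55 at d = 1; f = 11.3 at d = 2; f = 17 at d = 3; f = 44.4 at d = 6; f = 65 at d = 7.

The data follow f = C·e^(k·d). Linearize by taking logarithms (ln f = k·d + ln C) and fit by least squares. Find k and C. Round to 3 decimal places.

With ln fᵢ as the transformed response and dᵢ as the regressor:
Σd = 19.0000, Σ(d)² = 99.0000, Σln f = 16.8158, Σd·ln f = 67.3509.
Normal system: [[99.0000, 19.0000]; [19.0000, 6]]·[k, ln C]ᵀ = [67.3509, 16.8158]ᵀ.
Δ = 99.0000·6 − (19.0000)² = 233.0000; k = (67.3509·6 − 19.0000·16.8158)/233.0000 = 0.36311, ln C = (99.0000·16.8158 − 19.0000·67.3509)/233.0000 = 1.65278, so C = exp(1.65278) = 5.22146.

k = 0.363, C = 5.221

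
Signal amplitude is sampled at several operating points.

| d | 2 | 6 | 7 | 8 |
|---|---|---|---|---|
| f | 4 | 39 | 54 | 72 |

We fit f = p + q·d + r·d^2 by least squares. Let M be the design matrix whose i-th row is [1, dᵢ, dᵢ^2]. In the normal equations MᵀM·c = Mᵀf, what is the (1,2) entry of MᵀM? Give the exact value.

Row 1 ↔ basis 1, column 2 ↔ basis d, so (MᵀM)_{1,2} = Σᵢ d = (1)·(2) + (1)·(6) + (1)·(7) + (1)·(8) = 23.

23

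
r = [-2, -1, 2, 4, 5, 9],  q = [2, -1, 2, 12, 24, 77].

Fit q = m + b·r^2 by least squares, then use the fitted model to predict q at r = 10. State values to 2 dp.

Setting ∂/∂m … = 0 gives: 6·m + 131·b = 116;  131·m + 7475·b = 7044.
Eliminating b: 7475·(row 1) − 131·(row 2) gives 27689·m = 7475·116 − 131·7044 = -55664, so m = -55664/27689.
Then b = (7044 − 131·(-55664/27689))/7475 = 27068/27689.
At r = 10: q̂ = (-55664/27689)·(1) + (27068/27689)·(100) = 2651136/27689.

q̂ = 95.75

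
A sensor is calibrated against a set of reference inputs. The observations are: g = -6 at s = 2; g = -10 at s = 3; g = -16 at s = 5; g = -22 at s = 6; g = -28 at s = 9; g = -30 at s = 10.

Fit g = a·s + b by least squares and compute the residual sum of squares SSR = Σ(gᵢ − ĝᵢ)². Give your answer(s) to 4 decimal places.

The normal equations are: 255·a + 35·b = -806;  35·a + 6·b = -112.
(Σs·s = 255, Σs = 35, Σ1 = 6, Σs·g = -806, Σg = -112.)
Δ = 255·6 − 35² = 305.
a = ((-806)·6 − 35·(-112))/305 = -916/305; b = (255·(-112) − 35·(-806))/305 = -70/61.
Residuals: 352/305, 48/305, 10/61, -864/305, 54/305, 72/61; SSR = 3304/305.

SSR = 10.8328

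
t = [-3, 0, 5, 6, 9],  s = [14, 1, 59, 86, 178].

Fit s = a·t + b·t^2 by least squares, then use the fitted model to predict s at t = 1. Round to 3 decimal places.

ŝ = 3.799

XᵀX·[a, b]ᵀ = Xᵀs reads: 151·a + 1043·b = 2371;  1043·a + 8563·b = 19115.
Eliminating b: 8563·(row 1) − 1043·(row 2) gives 205164·a = 8563·2371 − 1043·19115 = 365928, so a = 30494/17097.
Then b = (19115 − 1043·(30494/17097))/8563 = 34451/17097.
At t = 1: ŝ = (30494/17097)·(1) + (34451/17097)·(1) = 64945/17097.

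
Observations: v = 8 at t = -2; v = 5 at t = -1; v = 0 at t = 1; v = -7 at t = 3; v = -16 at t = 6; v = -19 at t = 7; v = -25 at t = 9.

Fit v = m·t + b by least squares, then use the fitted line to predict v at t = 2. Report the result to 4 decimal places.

From the data, Σt·t = 181, Σt = 23, Σ1 = 7.
For Mᵀv: Σt·v = -496, Σv = -54.
det = 181·7 − 23² = 738.
m = ((-496)·7 − 23·(-54))/738 = -1115/369; b = (181·(-54) − 23·(-496))/738 = 817/369.
At t = 2: v̂ = (-1115/369)·(2) + (817/369)·(1) = -157/41.

v̂ = -3.8293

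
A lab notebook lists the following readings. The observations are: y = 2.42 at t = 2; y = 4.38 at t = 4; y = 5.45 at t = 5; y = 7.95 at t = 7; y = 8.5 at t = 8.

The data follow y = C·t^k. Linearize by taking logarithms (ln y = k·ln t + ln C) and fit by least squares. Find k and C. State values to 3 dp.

k = 0.928, C = 1.249

Taking logs, ln y = k·ln t + ln C, so regress ln y on ln t.
XᵀX = [[13.1032, 7.7142]; [7.7142, 5]], rhs = [13.8735, 8.2697]ᵀ  (here Σln t = 7.7142, Σ(ln t)² = 13.1032, Σln y = 8.2697, Σln t·ln y = 13.8735).
Slope k = (n·Σln t·ln y − Σln t·Σln y)/(n·Σ(ln t)² − (Σln t)²) = (5·13.8735 − 7.7142·8.2697)/6.0066 = 0.92790; ln C = (Σln y − k·Σln t)/n = 0.22232, so C = exp(0.22232) = 1.24898.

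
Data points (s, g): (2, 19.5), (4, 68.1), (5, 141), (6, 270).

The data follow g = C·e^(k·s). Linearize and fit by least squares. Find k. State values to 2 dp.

k = 0.66

Let Y = ln g. Fitting Y = k·s + ln C by least squares:
AᵀA = [[81.0000, 17.0000]; [17.0000, 4]], rhs = [81.1591, 17.7386]ᵀ  (here Σs = 17.0000, Σ(s)² = 81.0000, Σln g = 17.7386, Σs·ln g = 81.1591).
Solving (det = 35.0000): k = 0.65944, ln C = 1.63201.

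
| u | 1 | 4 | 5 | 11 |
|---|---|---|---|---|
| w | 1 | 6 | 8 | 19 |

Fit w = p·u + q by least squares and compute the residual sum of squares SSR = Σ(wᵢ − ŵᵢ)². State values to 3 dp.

SSR = 0.104

With design matrix M, MᵀM = [[163, 21]; [21, 4]] and Mᵀw = [274, 34]ᵀ.
Eliminating q: 4·(row 1) − 21·(row 2) gives 211·p = 4·274 − 21·34 = 382, so p = 382/211.
Then q = (34 − 21·(382/211))/4 = -212/211.
Residuals: 41/211, -50/211, -10/211, 19/211; SSR = 22/211.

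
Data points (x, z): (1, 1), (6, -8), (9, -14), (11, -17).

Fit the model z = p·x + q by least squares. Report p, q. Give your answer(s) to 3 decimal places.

Setting ∂/∂p … = 0 gives: 239·p + 27·q = -360;  27·p + 4·q = -38.
det = 239·4 − 27² = 227.
p = ((-360)·4 − 27·(-38))/227 = -414/227; q = (239·(-38) − 27·(-360))/227 = 638/227.

p = -1.824, q = 2.811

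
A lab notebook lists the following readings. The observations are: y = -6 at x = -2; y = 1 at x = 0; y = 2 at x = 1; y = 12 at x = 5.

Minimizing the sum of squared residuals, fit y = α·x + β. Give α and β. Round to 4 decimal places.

α = 2.5000, β = -0.2500

Forming AᵀA = [[30, 4]; [4, 4]] and Aᵀy = [74, 9]ᵀ gives AᵀA·[α, β]ᵀ = Aᵀy.
det = 30·4 − 4² = 104.
α = (74·4 − 4·9)/104 = 5/2; β = (30·9 − 4·74)/104 = -1/4.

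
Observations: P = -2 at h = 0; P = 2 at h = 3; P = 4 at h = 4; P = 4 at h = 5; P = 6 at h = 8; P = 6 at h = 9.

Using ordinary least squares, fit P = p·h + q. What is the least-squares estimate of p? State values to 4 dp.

XᵀX·[p, q]ᵀ = XᵀP reads: 195·p + 29·q = 144;  29·p + 6·q = 20.
(Σh·h = 195, Σh = 29, Σ1 = 6, Σh·P = 144, ΣP = 20.)
Determinant 195·6 − 29² = 329.
p = (144·6 − 29·20)/329 = 284/329; q = (195·20 − 29·144)/329 = -276/329.

p = 0.8632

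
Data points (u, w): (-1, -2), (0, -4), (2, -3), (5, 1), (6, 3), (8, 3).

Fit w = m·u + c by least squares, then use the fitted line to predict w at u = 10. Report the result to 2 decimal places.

ŵ = 4.89

The normal equations are: 130·m + 20·c = 43;  20·m + 6·c = -2.
Eliminating c: 6·(row 1) − 20·(row 2) gives 380·m = 6·43 − 20·(-2) = 298, so m = 149/190.
Then c = ((-2) − 20·(149/190))/6 = -56/19.
At u = 10: ŵ = (149/190)·(10) + (-56/19)·(1) = 93/19.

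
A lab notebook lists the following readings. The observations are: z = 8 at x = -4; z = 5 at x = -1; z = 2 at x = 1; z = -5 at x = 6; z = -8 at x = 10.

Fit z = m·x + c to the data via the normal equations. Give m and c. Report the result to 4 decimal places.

Normal-equation sums: Σx·x = 154, Σx = 12, Σ1 = 5.
Right-hand side: Σx·z = -145, Σz = 2.
Normal equations: [[154, 12]; [12, 5]]·[m, c]ᵀ = [-145, 2]ᵀ.
Δ = 154·5 − 12² = 626.
m = ((-145)·5 − 12·2)/626 = -749/626; c = (154·2 − 12·(-145))/626 = 1024/313.

m = -1.1965, c = 3.2716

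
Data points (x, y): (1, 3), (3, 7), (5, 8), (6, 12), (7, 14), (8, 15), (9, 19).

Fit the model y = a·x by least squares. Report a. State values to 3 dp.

a = 1.981

Normal-equation sums: Σx·x = 265.
And Σx·y = 525.
So MᵀM·[a]ᵀ = Mᵀy: [[265]]·[a]ᵀ = [525]ᵀ.
Hence a = 525 / 265 ≈ 1.98113.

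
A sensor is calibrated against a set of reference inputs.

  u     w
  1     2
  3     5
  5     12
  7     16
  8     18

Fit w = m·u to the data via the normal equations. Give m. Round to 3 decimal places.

m = 2.250

Forming XᵀX = [[148]] and Xᵀw = [333]ᵀ gives XᵀX·[m]ᵀ = Xᵀw.
Hence m = 333 / 148 ≈ 2.25.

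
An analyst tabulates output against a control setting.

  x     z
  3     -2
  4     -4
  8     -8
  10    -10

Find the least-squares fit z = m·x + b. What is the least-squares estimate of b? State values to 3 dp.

Normal-equation sums: Σx·x = 189, Σx = 25, Σ1 = 4.
Moment sums: Σx·z = -186, Σz = -24.
MᵀM·[m, b]ᵀ = Mᵀz becomes [[189, 25]; [25, 4]]·[m, b]ᵀ = [-186, -24]ᵀ.
Eliminating b: 4·(row 1) − 25·(row 2) gives 131·m = 4·(-186) − 25·(-24) = -144, so m = -144/131.
Then b = ((-24) − 25·(-144/131))/4 = 114/131.

b = 0.870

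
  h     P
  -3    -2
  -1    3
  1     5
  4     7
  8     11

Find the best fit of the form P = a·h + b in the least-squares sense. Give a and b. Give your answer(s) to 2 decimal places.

a = 1.08, b = 2.86

MᵀM·[a, b]ᵀ = MᵀP reads: 91·a + 9·b = 124;  9·a + 5·b = 24.
Determinant 91·5 − 9² = 374.
a = (124·5 − 9·24)/374 = 202/187; b = (91·24 − 9·124)/374 = 534/187.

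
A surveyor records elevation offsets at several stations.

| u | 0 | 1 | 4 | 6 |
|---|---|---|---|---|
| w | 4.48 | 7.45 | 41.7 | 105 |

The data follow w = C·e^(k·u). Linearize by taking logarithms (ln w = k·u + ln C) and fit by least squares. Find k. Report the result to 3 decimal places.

Taking logs, ln w = k·u + ln C, so regress ln w on u.
AᵀA = [[53.0000, 11.0000]; [11.0000, 4]], rhs = [44.8540, 11.8923]ᵀ  (here Σu = 11.0000, Σ(u)² = 53.0000, Σln w = 11.8923, Σu·ln w = 44.8540).
Solving (det = 91.0000): k = 0.53407, ln C = 1.50437.

k = 0.534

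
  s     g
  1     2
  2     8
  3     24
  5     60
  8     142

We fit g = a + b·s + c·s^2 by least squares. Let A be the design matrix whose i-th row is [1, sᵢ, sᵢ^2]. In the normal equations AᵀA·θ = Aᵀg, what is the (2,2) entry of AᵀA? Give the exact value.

103

Row 2 ↔ basis s, column 2 ↔ basis s, so (AᵀA)_{2,2} = Σᵢ (s)·(s) = (1)·(1) + (2)·(2) + (3)·(3) + (5)·(5) + (8)·(8) = 103.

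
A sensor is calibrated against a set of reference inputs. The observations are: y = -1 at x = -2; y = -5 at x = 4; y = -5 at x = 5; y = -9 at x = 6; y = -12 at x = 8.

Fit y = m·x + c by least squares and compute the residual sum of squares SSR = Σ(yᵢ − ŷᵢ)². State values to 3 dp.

SSR = 10.743

With design matrix A, AᵀA = [[145, 21]; [21, 5]] and Aᵀy = [-193, -32]ᵀ.
Δ = 145·5 − 21² = 284.
m = ((-193)·5 − 21·(-32))/284 = -293/284; c = (145·(-32) − 21·(-193))/284 = -587/284.
Residuals: -283/284, 339/284, 158/71, -211/284, -477/284; SSR = 3051/284.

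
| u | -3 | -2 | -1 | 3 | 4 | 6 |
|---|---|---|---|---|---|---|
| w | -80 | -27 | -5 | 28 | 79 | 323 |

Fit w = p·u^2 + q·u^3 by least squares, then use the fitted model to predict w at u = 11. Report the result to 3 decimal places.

Normal-equation sums: Σu^2·u^2 = 1731, Σu^2·u^3 = 8767, Σu^3·u^3 = 52275.
For Mᵀw: Σu^2·w = 12311, Σu^3·w = 77961.
So MᵀM·[p, q]ᵀ = Mᵀw: [[1731, 8767]; [8767, 52275]]·[p, q]ᵀ = [12311, 77961]ᵀ.
Eliminating q: 52275·(row 1) − 8767·(row 2) gives 13627736·p = 52275·12311 − 8767·77961 = -39926562, so p = -19963281/6813868.
Then q = (77961 − 8767·(-19963281/6813868))/52275 = 13509977/6813868.
At u = 11: ŵ = (-19963281/6813868)·(121) + (13509977/6813868)·(1331) = 7783111193/3406934.

ŵ = 2284.491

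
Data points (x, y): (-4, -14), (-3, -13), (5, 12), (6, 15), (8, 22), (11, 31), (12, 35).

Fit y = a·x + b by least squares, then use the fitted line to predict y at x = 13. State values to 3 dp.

ŷ = 37.305

The normal system MᵀM·[a, b]ᵀ = Mᵀy is [[415, 35]; [35, 7]]·[a, b]ᵀ = [1182, 88]ᵀ.
det = 415·7 − 35² = 1680.
a = (1182·7 − 35·88)/1680 = 371/120; b = (415·88 − 35·1182)/1680 = -485/168.
At x = 13: ŷ = (371/120)·(13) + (-485/168)·(1) = 3917/105.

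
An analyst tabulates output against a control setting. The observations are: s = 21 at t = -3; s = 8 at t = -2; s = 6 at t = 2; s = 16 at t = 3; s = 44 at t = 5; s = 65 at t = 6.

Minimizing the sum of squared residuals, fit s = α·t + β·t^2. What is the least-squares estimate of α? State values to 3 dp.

α = -0.823

The normal system AᵀA·[α, β]ᵀ = Aᵀs is [[87, 341]; [341, 2115]]·[α, β]ᵀ = [591, 3829]ᵀ.
Determinant 87·2115 − 341² = 67724.
α = (591·2115 − 341·3829)/67724 = -13931/16931; β = (87·3829 − 341·591)/67724 = 32898/16931.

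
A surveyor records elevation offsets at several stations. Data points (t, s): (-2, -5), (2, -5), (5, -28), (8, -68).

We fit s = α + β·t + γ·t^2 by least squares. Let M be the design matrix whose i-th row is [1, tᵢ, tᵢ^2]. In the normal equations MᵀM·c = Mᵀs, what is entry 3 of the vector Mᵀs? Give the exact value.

-5092

Entry 3 ↔ basis t^2, so (Mᵀs)_{3} = Σᵢ (t^2)·sᵢ = (4)·(-5) + (4)·(-5) + (25)·(-28) + (64)·(-68) = -5092.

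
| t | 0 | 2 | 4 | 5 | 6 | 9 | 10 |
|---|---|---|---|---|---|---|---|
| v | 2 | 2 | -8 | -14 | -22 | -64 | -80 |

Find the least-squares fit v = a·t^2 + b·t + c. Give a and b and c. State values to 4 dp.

a = -1.0077, b = 1.8339, c = 1.9983

Compute the Gram sums: Σt^2·t^2 = 18754, Σt^2·t = 2142, Σt^2 = 262, Σt·t = 262, Σt = 36, Σ1 = 7.
For Xᵀv: Σt^2·v = -14446, Σt·v = -1606, Σv = -184.
Inverting the 3×3 Gram matrix, [a, b, c]ᵀ = [-1183/1174, 2153/1174, 1173/587]ᵀ.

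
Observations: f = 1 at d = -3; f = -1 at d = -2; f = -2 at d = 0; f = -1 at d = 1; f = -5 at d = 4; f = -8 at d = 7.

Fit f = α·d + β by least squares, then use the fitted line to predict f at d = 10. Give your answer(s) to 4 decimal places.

Compute the Gram sums: Σd·d = 79, Σd = 7, Σ1 = 6.
Right-hand side: Σd·f = -78, Σf = -16.
Determinant 79·6 − 7² = 425.
α = ((-78)·6 − 7·(-16))/425 = -356/425; β = (79·(-16) − 7·(-78))/425 = -718/425.
At d = 10: f̂ = (-356/425)·(10) + (-718/425)·(1) = -4278/425.

f̂ = -10.0659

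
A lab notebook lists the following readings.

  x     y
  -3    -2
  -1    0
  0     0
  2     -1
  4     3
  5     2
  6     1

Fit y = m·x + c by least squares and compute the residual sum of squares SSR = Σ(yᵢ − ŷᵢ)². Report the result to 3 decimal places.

Setting ∂/∂m … = 0 gives: 91·m + 13·c = 32;  13·m + 7·c = 3.
(Σx·x = 91, Σx = 13, Σ1 = 7, Σx·y = 32, Σy = 3.)
Eliminating c: 7·(row 1) − 13·(row 2) gives 468·m = 7·32 − 13·3 = 185, so m = 185/468.
Then c = (3 − 13·(185/468))/7 = -11/36.
Residuals: -119/234, 82/117, 11/36, -695/468, 269/156, 77/234, -499/468; SSR = 3401/468.

SSR = 7.267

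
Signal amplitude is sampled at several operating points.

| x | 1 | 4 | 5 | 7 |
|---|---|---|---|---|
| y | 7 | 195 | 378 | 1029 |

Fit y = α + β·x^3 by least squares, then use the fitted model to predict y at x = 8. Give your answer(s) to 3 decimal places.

ŷ = 1534.153

Forming AᵀA = [[4, 533]; [533, 137371]] and Aᵀy = [1609, 412684]ᵀ gives AᵀA·[α, β]ᵀ = Aᵀy.
Determinant 4·137371 − 533² = 265395.
α = (1609·137371 − 533·412684)/265395 = 82259/20415; β = (4·412684 − 533·1609)/265395 = 793139/265395.
At x = 8: ŷ = (82259/20415)·(1) + (793139/265395)·(512) = 27143769/17693.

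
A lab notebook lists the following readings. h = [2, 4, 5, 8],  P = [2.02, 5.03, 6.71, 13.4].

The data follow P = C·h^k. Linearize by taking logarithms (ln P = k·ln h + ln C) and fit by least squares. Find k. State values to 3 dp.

Taking logs, ln P = k·ln h + ln C, so regress ln P on ln h.
Σln h = 5.7683, Σ(ln h)² = 9.3166, Σln P = 6.8174, Σln h·ln P = 11.1872.
Normal system: [[9.3166, 5.7683]; [5.7683, 4]]·[k, ln C]ᵀ = [11.1872, 6.8174]ᵀ.
Δ = 9.3166·4 − (5.7683)² = 3.9930; k = (11.1872·4 − 5.7683·6.8174)/3.9930 = 1.35838, ln C = (9.3166·6.8174 − 5.7683·11.1872)/3.9930 = -0.25455.

k = 1.358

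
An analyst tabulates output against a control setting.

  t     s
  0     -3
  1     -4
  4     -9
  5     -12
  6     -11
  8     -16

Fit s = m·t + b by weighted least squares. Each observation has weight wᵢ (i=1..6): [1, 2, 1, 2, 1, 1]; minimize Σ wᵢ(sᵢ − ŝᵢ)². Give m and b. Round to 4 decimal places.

m = -1.6532, b = -2.6757

Forming AᵀWA = [[168, 30]; [30, 8]] and AᵀWs = [-358, -71]ᵀ gives AᵀWA·[m, b]ᵀ = AᵀWs.
Determinant 168·8 − 30² = 444.
m = ((-358)·8 − 30·(-71))/444 = -367/222; b = (168·(-71) − 30·(-358))/444 = -99/37.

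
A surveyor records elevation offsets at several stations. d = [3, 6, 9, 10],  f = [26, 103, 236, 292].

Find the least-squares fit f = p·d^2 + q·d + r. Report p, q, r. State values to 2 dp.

p = 3.08, q = -1.95, r = 4.13

Entries of AᵀA: Σd^2·d^2 = 17938, Σd^2·d = 1972, Σd^2 = 226, Σd·d = 226, Σd = 28, Σ1 = 4.
For Aᵀf: Σd^2·f = 52258, Σd·f = 5740, Σf = 657.
Solving the 3×3 system (Gaussian elimination) gives p = 203/66, q = -322/165, r = 1363/330.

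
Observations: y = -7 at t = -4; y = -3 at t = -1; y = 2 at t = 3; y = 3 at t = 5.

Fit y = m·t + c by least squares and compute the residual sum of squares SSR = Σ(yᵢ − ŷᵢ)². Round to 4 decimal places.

SSR = 0.9949

Entries of AᵀA: Σt·t = 51, Σt = 3, Σ1 = 4.
And Σt·y = 52, Σy = -5.
Eliminating c: 4·(row 1) − 3·(row 2) gives 195·m = 4·52 − 3·(-5) = 223, so m = 223/195.
Then c = ((-5) − 3·(223/195))/4 = -137/65.
Residuals: -62/195, 49/195, 44/65, -119/195; SSR = 194/195.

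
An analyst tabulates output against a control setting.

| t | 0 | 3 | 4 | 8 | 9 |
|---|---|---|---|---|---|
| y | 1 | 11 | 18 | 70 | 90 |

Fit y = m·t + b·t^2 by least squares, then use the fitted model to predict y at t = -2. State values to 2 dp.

From the data, Σt·t = 170, Σt·t^2 = 1332, Σt^2·t^2 = 10994.
And Σt·y = 1475, Σt^2·y = 12157.
Normal equations: [[170, 1332]; [1332, 10994]]·[m, b]ᵀ = [1475, 12157]ᵀ.
Eliminating b: 10994·(row 1) − 1332·(row 2) gives 94756·m = 10994·1475 − 1332·12157 = 23026, so m = 11513/47378.
Then b = (12157 − 1332·(11513/47378))/10994 = 50995/47378.
At t = -2: ŷ = (11513/47378)·(-2) + (50995/47378)·(4) = 90477/23689.

ŷ = 3.82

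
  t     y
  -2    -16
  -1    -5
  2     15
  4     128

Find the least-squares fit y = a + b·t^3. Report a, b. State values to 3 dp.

a = -1.283, b = 2.018

The normal system XᵀX·[a, b]ᵀ = Xᵀy is [[4, 63]; [63, 4225]]·[a, b]ᵀ = [122, 8445]ᵀ.
Δ = 4·4225 − 63² = 12931.
a = (122·4225 − 63·8445)/12931 = -16585/12931; b = (4·8445 − 63·122)/12931 = 26094/12931.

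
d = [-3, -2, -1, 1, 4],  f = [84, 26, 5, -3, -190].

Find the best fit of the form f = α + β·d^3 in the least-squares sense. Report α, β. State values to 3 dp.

α = 1.828, β = -3.005

The normal equations are: 5·α + 29·β = -78;  29·α + 4891·β = -14644.
(Σ1 = 5, Σd^3 = 29, Σd^3·d^3 = 4891, Σf = -78, Σd^3·f = -14644.)
Eliminating β: 4891·(row 1) − 29·(row 2) gives 23614·α = 4891·(-78) − 29·(-14644) = 43178, so α = 21589/11807.
Then β = ((-14644) − 29·(21589/11807))/4891 = -35479/11807.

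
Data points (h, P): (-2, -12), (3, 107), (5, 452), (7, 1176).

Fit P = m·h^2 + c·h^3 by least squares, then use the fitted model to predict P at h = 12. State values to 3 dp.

P̂ = 5609.903

Compute the Gram sums: Σh^2·h^2 = 3123, Σh^2·h^3 = 20143, Σh^3·h^3 = 134067.
Moment sums: Σh^2·P = 69839, Σh^3·P = 462853.
Determinant 3123·134067 − 20143² = 12950792.
m = (69839·134067 − 20143·462853)/12950792 = 19928617/6475396; c = (3123·462853 − 20143·69839)/12950792 = 19361471/6475396.
At h = 12: P̂ = (19928617/6475396)·(144) + (19361471/6475396)·(1728) = 9081585684/1618849.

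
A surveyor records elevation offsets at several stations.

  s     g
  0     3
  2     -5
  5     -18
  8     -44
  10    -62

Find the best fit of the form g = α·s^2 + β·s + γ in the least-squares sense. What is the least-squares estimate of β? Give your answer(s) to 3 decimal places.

β = -2.346

MᵀM·[α, β, γ]ᵀ = Mᵀg reads: 14737·α + 1645·β + 193·γ = -9486;  1645·α + 193·β + 25·γ = -1072;  193·α + 25·β + 5·γ = -126.
Row-reducing yields α = -253/609, β = -2857/1218, γ = 1041/406.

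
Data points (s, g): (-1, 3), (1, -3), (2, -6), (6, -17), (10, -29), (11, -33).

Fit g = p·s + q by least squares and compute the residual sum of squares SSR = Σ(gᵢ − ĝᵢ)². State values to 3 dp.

SSR = 1.007

Setting ∂/∂p … = 0 gives: 263·p + 29·q = -773;  29·p + 6·q = -85.
det = 263·6 − 29² = 737.
p = ((-773)·6 − 29·(-85))/737 = -2173/737; q = (263·(-85) − 29·(-773))/737 = 62/737.
Residuals: -24/737, -100/737, -138/737, 447/737, 295/737, -480/737; SSR = 742/737.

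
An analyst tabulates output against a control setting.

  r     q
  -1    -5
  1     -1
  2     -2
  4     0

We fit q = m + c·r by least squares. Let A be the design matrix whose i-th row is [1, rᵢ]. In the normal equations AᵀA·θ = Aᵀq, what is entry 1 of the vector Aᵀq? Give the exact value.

-8

Entry 1 ↔ basis 1, so (Aᵀq)_{1} = Σᵢ qᵢ = (1)·(-5) + (1)·(-1) + (1)·(-2) + (1)·(0) = -8.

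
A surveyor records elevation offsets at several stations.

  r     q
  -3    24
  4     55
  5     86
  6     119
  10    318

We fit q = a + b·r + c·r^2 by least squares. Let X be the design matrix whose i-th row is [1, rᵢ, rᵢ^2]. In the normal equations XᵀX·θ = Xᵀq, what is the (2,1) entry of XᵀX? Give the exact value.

Row 2 ↔ basis r, column 1 ↔ basis 1, so (XᵀX)_{2,1} = Σᵢ r = (-3)·(1) + (4)·(1) + (5)·(1) + (6)·(1) + (10)·(1) = 22.

22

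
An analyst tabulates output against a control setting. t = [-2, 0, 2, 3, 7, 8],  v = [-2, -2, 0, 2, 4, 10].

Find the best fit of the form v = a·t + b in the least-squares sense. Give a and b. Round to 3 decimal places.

a = 1.079, b = -1.237

The normal system AᵀA·[a, b]ᵀ = Aᵀv is [[130, 18]; [18, 6]]·[a, b]ᵀ = [118, 12]ᵀ.
det = 130·6 − 18² = 456.
a = (118·6 − 18·12)/456 = 41/38; b = (130·12 − 18·118)/456 = -47/38.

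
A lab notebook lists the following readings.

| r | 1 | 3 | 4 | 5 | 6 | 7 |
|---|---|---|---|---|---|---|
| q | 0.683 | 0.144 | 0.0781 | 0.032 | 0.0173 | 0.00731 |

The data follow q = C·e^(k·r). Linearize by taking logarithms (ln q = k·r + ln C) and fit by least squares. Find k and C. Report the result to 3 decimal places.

k = -0.749, C = 1.438

Let Y = ln q. Fitting Y = k·r + ln C by least squares:
Σr = 26.0000, Σ(r)² = 136.0000, Σln q = -17.2865, Σr·ln q = -92.3761.
Equations: 136.0000·k + 26.0000·ln C = -92.3761;  26.0000·k + 6·ln C = -17.2865.
Slope k = (n·Σr·ln q − Σr·Σln q)/(n·Σ(r)² − (Σr)²) = (6·-92.3761 − 26.0000·-17.2865)/140.0000 = -0.74862; ln C = (Σln q − k·Σr)/n = 0.36292, so C = exp(0.36292) = 1.43752.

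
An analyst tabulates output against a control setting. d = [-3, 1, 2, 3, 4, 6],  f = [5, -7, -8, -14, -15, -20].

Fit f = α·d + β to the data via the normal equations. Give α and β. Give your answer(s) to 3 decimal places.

α = -2.822, β = -3.719

Compute the Gram sums: Σd·d = 75, Σd = 13, Σ1 = 6.
Right-hand side: Σd·f = -260, Σf = -59.
MᵀM·[α, β]ᵀ = Mᵀf becomes [[75, 13]; [13, 6]]·[α, β]ᵀ = [-260, -59]ᵀ.
det = 75·6 − 13² = 281.
α = ((-260)·6 − 13·(-59))/281 = -793/281; β = (75·(-59) − 13·(-260))/281 = -1045/281.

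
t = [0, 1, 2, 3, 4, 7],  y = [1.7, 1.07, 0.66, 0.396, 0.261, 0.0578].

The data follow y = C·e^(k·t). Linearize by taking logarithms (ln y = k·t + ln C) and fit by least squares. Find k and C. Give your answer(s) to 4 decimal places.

k = -0.4826, C = 1.7238

Taking logs, ln y = k·t + ln C, so regress ln y on t.
Sums: Σt = 17.0000, Σ(t)² = 79.0000, Σln y = -4.9376, Σt·ln y = -28.8707.
Normal system: [[79.0000, 17.0000]; [17.0000, 6]]·[k, ln C]ᵀ = [-28.8707, -4.9376]ᵀ.
Δ = 79.0000·6 − (17.0000)² = 185.0000; k = (-28.8707·6 − 17.0000·-4.9376)/185.0000 = -0.48262, ln C = (79.0000·-4.9376 − 17.0000·-28.8707)/185.0000 = 0.54451, so C = exp(0.54451) = 1.72376.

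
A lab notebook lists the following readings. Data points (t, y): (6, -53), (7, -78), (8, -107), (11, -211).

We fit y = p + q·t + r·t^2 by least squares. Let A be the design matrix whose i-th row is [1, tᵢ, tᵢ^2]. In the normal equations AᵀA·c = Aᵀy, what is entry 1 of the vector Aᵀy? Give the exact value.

-449

Entry 1 ↔ basis 1, so (Aᵀy)_{1} = Σᵢ yᵢ = (1)·(-53) + (1)·(-78) + (1)·(-107) + (1)·(-211) = -449.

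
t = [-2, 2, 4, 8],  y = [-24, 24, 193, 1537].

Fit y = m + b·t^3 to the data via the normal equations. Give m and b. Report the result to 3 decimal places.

Entries of XᵀX: Σ1 = 4, Σt^3 = 576, Σt^3·t^3 = 266368.
Moment sums: Σy = 1730, Σt^3·y = 799680.
det = 4·266368 − 576² = 733696.
m = (1730·266368 − 576·799680)/733696 = 785/2866; b = (4·799680 − 576·1730)/733696 = 17205/5732.

m = 0.274, b = 3.002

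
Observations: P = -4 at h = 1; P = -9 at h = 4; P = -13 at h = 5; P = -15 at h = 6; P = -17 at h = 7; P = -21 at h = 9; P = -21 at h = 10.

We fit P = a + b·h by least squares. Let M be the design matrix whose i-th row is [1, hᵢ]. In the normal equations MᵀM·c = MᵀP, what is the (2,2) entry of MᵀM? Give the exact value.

Row 2 ↔ basis h, column 2 ↔ basis h, so (MᵀM)_{2,2} = Σᵢ (h)·(h) = (1)·(1) + (4)·(4) + (5)·(5) + (6)·(6) + (7)·(7) + (9)·(9) + (10)·(10) = 308.

308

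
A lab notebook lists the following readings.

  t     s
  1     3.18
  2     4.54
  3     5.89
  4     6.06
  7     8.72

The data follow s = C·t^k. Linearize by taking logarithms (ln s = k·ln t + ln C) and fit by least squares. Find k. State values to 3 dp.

k = 0.508

Taking logs, ln s = k·ln t + ln C, so regress ln s on ln t.
Σln t = 5.1240, Σ(ln t)² = 7.3958, Σln s = 8.4104, Σln t·ln s = 9.7086.
Equations: 7.3958·k + 5.1240·ln C = 9.7086;  5.1240·k + 5·ln C = 8.4104.
Δ = 7.3958·5 − (5.1240)² = 10.7239; k = (9.7086·5 − 5.1240·8.4104)/10.7239 = 0.50807, ln C = (7.3958·8.4104 − 5.1240·9.7086)/10.7239 = 1.16141.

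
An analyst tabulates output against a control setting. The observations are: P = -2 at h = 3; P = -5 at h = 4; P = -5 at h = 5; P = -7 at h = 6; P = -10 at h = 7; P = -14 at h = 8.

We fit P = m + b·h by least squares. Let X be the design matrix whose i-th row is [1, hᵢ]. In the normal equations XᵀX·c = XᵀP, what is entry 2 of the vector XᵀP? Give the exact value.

-275

Entry 2 ↔ basis h, so (XᵀP)_{2} = Σᵢ (h)·Pᵢ = (3)·(-2) + (4)·(-5) + (5)·(-5) + (6)·(-7) + (7)·(-10) + (8)·(-14) = -275.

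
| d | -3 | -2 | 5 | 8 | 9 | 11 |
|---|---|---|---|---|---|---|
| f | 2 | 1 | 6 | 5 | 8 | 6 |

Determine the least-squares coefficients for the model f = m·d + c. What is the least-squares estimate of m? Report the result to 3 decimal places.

m = 0.400

Normal-equation sums: Σd·d = 304, Σd = 28, Σ1 = 6.
For Xᵀf: Σd·f = 200, Σf = 28.
XᵀX·[m, c]ᵀ = Xᵀf becomes [[304, 28]; [28, 6]]·[m, c]ᵀ = [200, 28]ᵀ.
Eliminating c: 6·(row 1) − 28·(row 2) gives 1040·m = 6·200 − 28·28 = 416, so m = 2/5.
Then c = (28 − 28·(2/5))/6 = 14/5.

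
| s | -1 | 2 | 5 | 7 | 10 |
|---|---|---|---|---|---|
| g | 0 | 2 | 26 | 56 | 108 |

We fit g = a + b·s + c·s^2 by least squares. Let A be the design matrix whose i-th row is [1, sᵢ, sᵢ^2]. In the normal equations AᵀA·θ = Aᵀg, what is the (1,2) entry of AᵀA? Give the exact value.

Row 1 ↔ basis 1, column 2 ↔ basis s, so (AᵀA)_{1,2} = Σᵢ s = (1)·(-1) + (1)·(2) + (1)·(5) + (1)·(7) + (1)·(10) = 23.

23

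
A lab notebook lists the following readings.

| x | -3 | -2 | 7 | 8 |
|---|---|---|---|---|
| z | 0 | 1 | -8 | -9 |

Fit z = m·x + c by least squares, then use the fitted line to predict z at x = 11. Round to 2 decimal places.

ẑ = -11.57

Compute the Gram sums: Σx·x = 126, Σx = 10, Σ1 = 4.
Right-hand side: Σx·z = -130, Σz = -16.
MᵀM·[m, c]ᵀ = Mᵀz becomes [[126, 10]; [10, 4]]·[m, c]ᵀ = [-130, -16]ᵀ.
Δ = 126·4 − 10² = 404.
m = ((-130)·4 − 10·(-16))/404 = -90/101; c = (126·(-16) − 10·(-130))/404 = -179/101.
At x = 11: ẑ = (-90/101)·(11) + (-179/101)·(1) = -1169/101.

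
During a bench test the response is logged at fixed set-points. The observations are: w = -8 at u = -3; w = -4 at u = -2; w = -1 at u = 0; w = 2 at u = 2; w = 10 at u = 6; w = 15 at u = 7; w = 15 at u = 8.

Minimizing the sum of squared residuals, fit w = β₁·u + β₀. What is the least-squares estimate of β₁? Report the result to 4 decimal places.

AᵀA·[β₁, β₀]ᵀ = Aᵀw reads: 166·β₁ + 18·β₀ = 321;  18·β₁ + 7·β₀ = 29.
(Σu·u = 166, Σu = 18, Σ1 = 7, Σu·w = 321, Σw = 29.)
Δ = 166·7 − 18² = 838.
β₁ = (321·7 − 18·29)/838 = 1725/838; β₀ = (166·29 − 18·321)/838 = -482/419.

β₁ = 2.0585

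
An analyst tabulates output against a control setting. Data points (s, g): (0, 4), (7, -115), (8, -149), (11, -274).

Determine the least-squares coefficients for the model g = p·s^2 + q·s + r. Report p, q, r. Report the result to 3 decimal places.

From the data, Σs^2·s^2 = 21138, Σs^2·s = 2186, Σs^2 = 234, Σs·s = 234, Σs = 26, Σ1 = 4.
And Σs^2·g = -48325, Σs·g = -5011, Σg = -534.
Normal equations: [[21138, 2186, 234]; [2186, 234, 26]; [234, 26, 4]]·[p, q, r]ᵀ = [-48325, -5011, -534]ᵀ.
Inverting the 3×3 Gram matrix, [p, q, r]ᵀ = [-8649/4196, -10927/4196, 8413/2098]ᵀ.

p = -2.061, q = -2.604, r = 4.010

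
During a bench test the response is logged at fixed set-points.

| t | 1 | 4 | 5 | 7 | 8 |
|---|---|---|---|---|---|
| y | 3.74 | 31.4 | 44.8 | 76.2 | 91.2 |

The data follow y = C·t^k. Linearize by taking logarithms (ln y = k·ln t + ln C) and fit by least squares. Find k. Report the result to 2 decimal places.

With ln yᵢ as the transformed response and ln tᵢ as the regressor:
Σln t = 7.0211, Σ(ln t)² = 12.6227, Σln y = 17.4145, Σln t·ln y = 28.7147.
Normal system: [[12.6227, 7.0211]; [7.0211, 5]]·[k, ln C]ᵀ = [28.7147, 17.4145]ᵀ.
Slope k = (n·Σln t·ln y − Σln t·Σln y)/(n·Σ(ln t)² − (Σln t)²) = (5·28.7147 − 7.0211·17.4145)/13.8181 = 1.54179; ln C = (Σln y − k·Σln t)/n = 1.31790.

k = 1.54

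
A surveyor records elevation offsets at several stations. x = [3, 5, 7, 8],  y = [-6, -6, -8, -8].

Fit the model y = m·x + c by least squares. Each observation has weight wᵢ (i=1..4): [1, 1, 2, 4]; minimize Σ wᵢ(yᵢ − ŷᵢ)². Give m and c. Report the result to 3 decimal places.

m = -0.468, c = -4.340

Compute the Gram sums: Σwᵢ·x·x = 388, Σwᵢ·x = 54, Σwᵢ·1 = 8.
And Σwᵢ·x·y = -416, Σwᵢ·y = -60.
Normal equations: [[388, 54]; [54, 8]]·[m, c]ᵀ = [-416, -60]ᵀ.
Δ = 388·8 − 54² = 188.
m = ((-416)·8 − 54·(-60))/188 = -22/47; c = (388·(-60) − 54·(-416))/188 = -204/47.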